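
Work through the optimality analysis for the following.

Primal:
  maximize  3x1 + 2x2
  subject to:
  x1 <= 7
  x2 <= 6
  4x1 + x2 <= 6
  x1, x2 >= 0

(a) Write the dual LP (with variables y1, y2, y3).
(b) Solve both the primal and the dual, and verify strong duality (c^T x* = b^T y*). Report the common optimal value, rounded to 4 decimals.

The standard primal-dual pair for 'max c^T x s.t. A x <= b, x >= 0' is:
  Dual:  min b^T y  s.t.  A^T y >= c,  y >= 0.

So the dual LP is:
  minimize  7y1 + 6y2 + 6y3
  subject to:
    y1 + 4y3 >= 3
    y2 + y3 >= 2
    y1, y2, y3 >= 0

Solving the primal: x* = (0, 6).
  primal value c^T x* = 12.
Solving the dual: y* = (0, 1.25, 0.75).
  dual value b^T y* = 12.
Strong duality: c^T x* = b^T y*. Confirmed.

12


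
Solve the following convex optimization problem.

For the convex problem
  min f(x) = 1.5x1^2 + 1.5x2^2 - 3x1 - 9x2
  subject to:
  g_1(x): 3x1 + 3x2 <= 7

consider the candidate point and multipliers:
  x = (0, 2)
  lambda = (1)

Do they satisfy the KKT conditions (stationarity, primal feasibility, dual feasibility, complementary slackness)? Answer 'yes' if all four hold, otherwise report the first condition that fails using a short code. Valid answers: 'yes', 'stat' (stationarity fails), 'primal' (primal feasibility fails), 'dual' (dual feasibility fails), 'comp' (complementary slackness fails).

Gradient of f: grad f(x) = Q x + c = (-3, -3)
Constraint values g_i(x) = a_i^T x - b_i:
  g_1((0, 2)) = -1
Stationarity residual: grad f(x) + sum_i lambda_i a_i = (0, 0)
  -> stationarity OK
Primal feasibility (all g_i <= 0): OK
Dual feasibility (all lambda_i >= 0): OK
Complementary slackness (lambda_i * g_i(x) = 0 for all i): FAILS

Verdict: the first failing condition is complementary_slackness -> comp.

comp


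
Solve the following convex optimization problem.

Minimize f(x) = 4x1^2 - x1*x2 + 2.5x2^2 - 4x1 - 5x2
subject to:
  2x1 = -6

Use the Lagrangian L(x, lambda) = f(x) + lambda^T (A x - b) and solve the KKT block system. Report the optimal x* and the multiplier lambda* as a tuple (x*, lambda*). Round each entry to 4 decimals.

Form the Lagrangian:
  L(x, lambda) = (1/2) x^T Q x + c^T x + lambda^T (A x - b)
Stationarity (grad_x L = 0): Q x + c + A^T lambda = 0.
Primal feasibility: A x = b.

This gives the KKT block system:
  [ Q   A^T ] [ x     ]   [-c ]
  [ A    0  ] [ lambda ] = [ b ]

Solving the linear system:
  x*      = (-3, 0.4)
  lambda* = (14.2)
  f(x*)   = 47.6

x* = (-3, 0.4), lambda* = (14.2)


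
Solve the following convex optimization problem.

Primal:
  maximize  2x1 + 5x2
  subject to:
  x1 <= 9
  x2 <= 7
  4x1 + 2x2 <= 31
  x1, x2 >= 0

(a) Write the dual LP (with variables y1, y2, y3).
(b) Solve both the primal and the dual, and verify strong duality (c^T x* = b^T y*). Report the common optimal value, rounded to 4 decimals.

The standard primal-dual pair for 'max c^T x s.t. A x <= b, x >= 0' is:
  Dual:  min b^T y  s.t.  A^T y >= c,  y >= 0.

So the dual LP is:
  minimize  9y1 + 7y2 + 31y3
  subject to:
    y1 + 4y3 >= 2
    y2 + 2y3 >= 5
    y1, y2, y3 >= 0

Solving the primal: x* = (4.25, 7).
  primal value c^T x* = 43.5.
Solving the dual: y* = (0, 4, 0.5).
  dual value b^T y* = 43.5.
Strong duality: c^T x* = b^T y*. Confirmed.

43.5


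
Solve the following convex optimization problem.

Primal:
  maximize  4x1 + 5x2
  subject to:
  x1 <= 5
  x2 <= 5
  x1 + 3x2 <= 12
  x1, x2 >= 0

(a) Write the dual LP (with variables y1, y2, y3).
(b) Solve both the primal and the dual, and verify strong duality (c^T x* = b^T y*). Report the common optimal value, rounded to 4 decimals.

The standard primal-dual pair for 'max c^T x s.t. A x <= b, x >= 0' is:
  Dual:  min b^T y  s.t.  A^T y >= c,  y >= 0.

So the dual LP is:
  minimize  5y1 + 5y2 + 12y3
  subject to:
    y1 + y3 >= 4
    y2 + 3y3 >= 5
    y1, y2, y3 >= 0

Solving the primal: x* = (5, 2.3333).
  primal value c^T x* = 31.6667.
Solving the dual: y* = (2.3333, 0, 1.6667).
  dual value b^T y* = 31.6667.
Strong duality: c^T x* = b^T y*. Confirmed.

31.6667


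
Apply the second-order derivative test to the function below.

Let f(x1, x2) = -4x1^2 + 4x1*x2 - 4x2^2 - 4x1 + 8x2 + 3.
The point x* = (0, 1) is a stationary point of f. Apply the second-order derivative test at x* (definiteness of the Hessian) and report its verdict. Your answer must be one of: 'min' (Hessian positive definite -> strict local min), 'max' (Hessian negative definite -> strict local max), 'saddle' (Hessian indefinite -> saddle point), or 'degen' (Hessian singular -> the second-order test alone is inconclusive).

Compute the Hessian H = grad^2 f:
  H = [[-8, 4], [4, -8]]
Verify stationarity: grad f(x*) = H x* + g = (0, 0).
Eigenvalues of H: -12, -4.
Both eigenvalues < 0, so H is negative definite -> x* is a strict local max.

max


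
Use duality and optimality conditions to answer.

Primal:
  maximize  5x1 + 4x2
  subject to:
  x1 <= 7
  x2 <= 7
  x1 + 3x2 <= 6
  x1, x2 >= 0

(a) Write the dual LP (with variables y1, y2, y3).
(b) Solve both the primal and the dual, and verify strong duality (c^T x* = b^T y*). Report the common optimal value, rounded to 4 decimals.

The standard primal-dual pair for 'max c^T x s.t. A x <= b, x >= 0' is:
  Dual:  min b^T y  s.t.  A^T y >= c,  y >= 0.

So the dual LP is:
  minimize  7y1 + 7y2 + 6y3
  subject to:
    y1 + y3 >= 5
    y2 + 3y3 >= 4
    y1, y2, y3 >= 0

Solving the primal: x* = (6, 0).
  primal value c^T x* = 30.
Solving the dual: y* = (0, 0, 5).
  dual value b^T y* = 30.
Strong duality: c^T x* = b^T y*. Confirmed.

30


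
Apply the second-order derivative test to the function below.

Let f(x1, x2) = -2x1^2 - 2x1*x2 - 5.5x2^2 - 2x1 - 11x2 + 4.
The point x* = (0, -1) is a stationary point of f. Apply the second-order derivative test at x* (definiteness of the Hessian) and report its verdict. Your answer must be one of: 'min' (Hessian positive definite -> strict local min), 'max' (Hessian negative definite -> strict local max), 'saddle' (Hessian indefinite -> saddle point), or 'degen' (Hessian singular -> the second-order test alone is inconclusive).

Compute the Hessian H = grad^2 f:
  H = [[-4, -2], [-2, -11]]
Verify stationarity: grad f(x*) = H x* + g = (0, 0).
Eigenvalues of H: -11.5311, -3.4689.
Both eigenvalues < 0, so H is negative definite -> x* is a strict local max.

max


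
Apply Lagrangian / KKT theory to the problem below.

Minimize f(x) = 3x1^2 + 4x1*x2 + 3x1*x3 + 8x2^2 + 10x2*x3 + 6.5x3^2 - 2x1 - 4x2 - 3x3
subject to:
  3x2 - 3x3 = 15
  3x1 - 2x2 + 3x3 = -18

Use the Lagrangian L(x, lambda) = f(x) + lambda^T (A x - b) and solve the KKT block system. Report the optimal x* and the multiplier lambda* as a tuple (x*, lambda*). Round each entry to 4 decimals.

Form the Lagrangian:
  L(x, lambda) = (1/2) x^T Q x + c^T x + lambda^T (A x - b)
Stationarity (grad_x L = 0): Q x + c + A^T lambda = 0.
Primal feasibility: A x = b.

This gives the KKT block system:
  [ Q   A^T ] [ x     ]   [-c ]
  [ A    0  ] [ lambda ] = [ b ]

Solving the linear system:
  x*      = (-1.8988, 2.6963, -2.3037)
  lambda* = (-0.721, 3.1728)
  f(x*)   = 33.9247

x* = (-1.8988, 2.6963, -2.3037), lambda* = (-0.721, 3.1728)


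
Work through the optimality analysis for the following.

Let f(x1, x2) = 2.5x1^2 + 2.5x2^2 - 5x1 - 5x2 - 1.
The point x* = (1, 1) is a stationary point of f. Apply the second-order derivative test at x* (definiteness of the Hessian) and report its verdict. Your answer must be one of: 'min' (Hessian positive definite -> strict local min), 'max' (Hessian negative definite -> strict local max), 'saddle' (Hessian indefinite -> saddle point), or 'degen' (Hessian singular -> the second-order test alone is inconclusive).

Compute the Hessian H = grad^2 f:
  H = [[5, 0], [0, 5]]
Verify stationarity: grad f(x*) = H x* + g = (0, 0).
Eigenvalues of H: 5, 5.
Both eigenvalues > 0, so H is positive definite -> x* is a strict local min.

min


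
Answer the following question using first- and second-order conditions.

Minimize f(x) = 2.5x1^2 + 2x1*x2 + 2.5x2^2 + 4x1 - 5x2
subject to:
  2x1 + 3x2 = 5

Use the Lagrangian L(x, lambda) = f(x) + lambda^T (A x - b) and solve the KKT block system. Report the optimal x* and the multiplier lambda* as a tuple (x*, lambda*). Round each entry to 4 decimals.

Form the Lagrangian:
  L(x, lambda) = (1/2) x^T Q x + c^T x + lambda^T (A x - b)
Stationarity (grad_x L = 0): Q x + c + A^T lambda = 0.
Primal feasibility: A x = b.

This gives the KKT block system:
  [ Q   A^T ] [ x     ]   [-c ]
  [ A    0  ] [ lambda ] = [ b ]

Solving the linear system:
  x*      = (-1.122, 2.4146)
  lambda* = (-1.6098)
  f(x*)   = -4.2561

x* = (-1.122, 2.4146), lambda* = (-1.6098)


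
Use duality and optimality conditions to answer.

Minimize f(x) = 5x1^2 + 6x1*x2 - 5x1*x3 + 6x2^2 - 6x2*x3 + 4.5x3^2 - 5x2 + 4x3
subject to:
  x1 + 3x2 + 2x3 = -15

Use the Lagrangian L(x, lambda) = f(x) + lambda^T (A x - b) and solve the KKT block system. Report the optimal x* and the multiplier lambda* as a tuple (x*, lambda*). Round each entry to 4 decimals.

Form the Lagrangian:
  L(x, lambda) = (1/2) x^T Q x + c^T x + lambda^T (A x - b)
Stationarity (grad_x L = 0): Q x + c + A^T lambda = 0.
Primal feasibility: A x = b.

This gives the KKT block system:
  [ Q   A^T ] [ x     ]   [-c ]
  [ A    0  ] [ lambda ] = [ b ]

Solving the linear system:
  x*      = (-1.0276, -2.2161, -3.6621)
  lambda* = (5.2621)
  f(x*)   = 37.6816

x* = (-1.0276, -2.2161, -3.6621), lambda* = (5.2621)


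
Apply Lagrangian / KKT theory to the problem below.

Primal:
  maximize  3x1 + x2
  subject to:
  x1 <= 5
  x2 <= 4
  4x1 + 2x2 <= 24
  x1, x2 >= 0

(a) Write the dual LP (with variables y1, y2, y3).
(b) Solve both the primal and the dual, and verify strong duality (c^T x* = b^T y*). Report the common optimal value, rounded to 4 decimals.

The standard primal-dual pair for 'max c^T x s.t. A x <= b, x >= 0' is:
  Dual:  min b^T y  s.t.  A^T y >= c,  y >= 0.

So the dual LP is:
  minimize  5y1 + 4y2 + 24y3
  subject to:
    y1 + 4y3 >= 3
    y2 + 2y3 >= 1
    y1, y2, y3 >= 0

Solving the primal: x* = (5, 2).
  primal value c^T x* = 17.
Solving the dual: y* = (1, 0, 0.5).
  dual value b^T y* = 17.
Strong duality: c^T x* = b^T y*. Confirmed.

17


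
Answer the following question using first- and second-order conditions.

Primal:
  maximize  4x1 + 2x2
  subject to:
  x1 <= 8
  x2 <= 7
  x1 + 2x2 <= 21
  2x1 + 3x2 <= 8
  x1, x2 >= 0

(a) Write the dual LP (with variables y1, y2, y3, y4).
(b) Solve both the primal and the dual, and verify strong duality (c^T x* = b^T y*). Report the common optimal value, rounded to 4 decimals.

The standard primal-dual pair for 'max c^T x s.t. A x <= b, x >= 0' is:
  Dual:  min b^T y  s.t.  A^T y >= c,  y >= 0.

So the dual LP is:
  minimize  8y1 + 7y2 + 21y3 + 8y4
  subject to:
    y1 + y3 + 2y4 >= 4
    y2 + 2y3 + 3y4 >= 2
    y1, y2, y3, y4 >= 0

Solving the primal: x* = (4, 0).
  primal value c^T x* = 16.
Solving the dual: y* = (0, 0, 0, 2).
  dual value b^T y* = 16.
Strong duality: c^T x* = b^T y*. Confirmed.

16


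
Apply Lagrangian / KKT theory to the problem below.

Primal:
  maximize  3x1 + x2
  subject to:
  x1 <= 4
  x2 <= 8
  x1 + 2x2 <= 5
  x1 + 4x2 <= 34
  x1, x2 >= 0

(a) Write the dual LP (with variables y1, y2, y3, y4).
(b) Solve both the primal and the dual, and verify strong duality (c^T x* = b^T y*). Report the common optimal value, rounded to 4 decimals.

The standard primal-dual pair for 'max c^T x s.t. A x <= b, x >= 0' is:
  Dual:  min b^T y  s.t.  A^T y >= c,  y >= 0.

So the dual LP is:
  minimize  4y1 + 8y2 + 5y3 + 34y4
  subject to:
    y1 + y3 + y4 >= 3
    y2 + 2y3 + 4y4 >= 1
    y1, y2, y3, y4 >= 0

Solving the primal: x* = (4, 0.5).
  primal value c^T x* = 12.5.
Solving the dual: y* = (2.5, 0, 0.5, 0).
  dual value b^T y* = 12.5.
Strong duality: c^T x* = b^T y*. Confirmed.

12.5


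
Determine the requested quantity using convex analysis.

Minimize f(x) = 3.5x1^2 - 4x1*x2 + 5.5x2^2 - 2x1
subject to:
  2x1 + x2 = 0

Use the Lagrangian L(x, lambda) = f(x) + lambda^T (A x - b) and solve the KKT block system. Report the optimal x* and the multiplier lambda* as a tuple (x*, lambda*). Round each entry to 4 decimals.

Form the Lagrangian:
  L(x, lambda) = (1/2) x^T Q x + c^T x + lambda^T (A x - b)
Stationarity (grad_x L = 0): Q x + c + A^T lambda = 0.
Primal feasibility: A x = b.

This gives the KKT block system:
  [ Q   A^T ] [ x     ]   [-c ]
  [ A    0  ] [ lambda ] = [ b ]

Solving the linear system:
  x*      = (0.0299, -0.0597)
  lambda* = (0.7761)
  f(x*)   = -0.0299

x* = (0.0299, -0.0597), lambda* = (0.7761)


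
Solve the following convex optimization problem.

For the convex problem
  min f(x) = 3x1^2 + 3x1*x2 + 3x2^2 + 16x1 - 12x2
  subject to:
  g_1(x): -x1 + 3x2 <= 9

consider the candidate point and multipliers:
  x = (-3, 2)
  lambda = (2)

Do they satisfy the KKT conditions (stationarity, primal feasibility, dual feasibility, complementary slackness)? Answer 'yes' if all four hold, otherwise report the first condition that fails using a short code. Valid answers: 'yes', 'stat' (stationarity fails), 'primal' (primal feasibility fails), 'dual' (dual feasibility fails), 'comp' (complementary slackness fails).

Gradient of f: grad f(x) = Q x + c = (4, -9)
Constraint values g_i(x) = a_i^T x - b_i:
  g_1((-3, 2)) = 0
Stationarity residual: grad f(x) + sum_i lambda_i a_i = (2, -3)
  -> stationarity FAILS
Primal feasibility (all g_i <= 0): OK
Dual feasibility (all lambda_i >= 0): OK
Complementary slackness (lambda_i * g_i(x) = 0 for all i): OK

Verdict: the first failing condition is stationarity -> stat.

stat


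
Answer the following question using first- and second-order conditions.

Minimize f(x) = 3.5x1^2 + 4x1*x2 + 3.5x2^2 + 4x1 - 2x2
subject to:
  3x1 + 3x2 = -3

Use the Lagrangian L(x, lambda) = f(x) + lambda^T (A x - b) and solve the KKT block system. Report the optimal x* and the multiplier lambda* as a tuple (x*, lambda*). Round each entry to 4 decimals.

Form the Lagrangian:
  L(x, lambda) = (1/2) x^T Q x + c^T x + lambda^T (A x - b)
Stationarity (grad_x L = 0): Q x + c + A^T lambda = 0.
Primal feasibility: A x = b.

This gives the KKT block system:
  [ Q   A^T ] [ x     ]   [-c ]
  [ A    0  ] [ lambda ] = [ b ]

Solving the linear system:
  x*      = (-1.5, 0.5)
  lambda* = (1.5)
  f(x*)   = -1.25

x* = (-1.5, 0.5), lambda* = (1.5)


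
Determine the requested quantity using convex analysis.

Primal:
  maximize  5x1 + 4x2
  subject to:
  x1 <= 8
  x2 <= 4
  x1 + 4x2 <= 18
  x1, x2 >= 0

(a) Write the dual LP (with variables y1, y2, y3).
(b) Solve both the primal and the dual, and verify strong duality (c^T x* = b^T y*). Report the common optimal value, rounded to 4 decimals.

The standard primal-dual pair for 'max c^T x s.t. A x <= b, x >= 0' is:
  Dual:  min b^T y  s.t.  A^T y >= c,  y >= 0.

So the dual LP is:
  minimize  8y1 + 4y2 + 18y3
  subject to:
    y1 + y3 >= 5
    y2 + 4y3 >= 4
    y1, y2, y3 >= 0

Solving the primal: x* = (8, 2.5).
  primal value c^T x* = 50.
Solving the dual: y* = (4, 0, 1).
  dual value b^T y* = 50.
Strong duality: c^T x* = b^T y*. Confirmed.

50


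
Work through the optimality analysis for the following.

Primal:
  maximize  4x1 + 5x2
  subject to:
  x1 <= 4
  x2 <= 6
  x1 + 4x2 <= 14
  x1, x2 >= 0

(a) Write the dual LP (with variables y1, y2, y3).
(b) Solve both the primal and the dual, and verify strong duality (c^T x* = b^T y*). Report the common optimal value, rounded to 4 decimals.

The standard primal-dual pair for 'max c^T x s.t. A x <= b, x >= 0' is:
  Dual:  min b^T y  s.t.  A^T y >= c,  y >= 0.

So the dual LP is:
  minimize  4y1 + 6y2 + 14y3
  subject to:
    y1 + y3 >= 4
    y2 + 4y3 >= 5
    y1, y2, y3 >= 0

Solving the primal: x* = (4, 2.5).
  primal value c^T x* = 28.5.
Solving the dual: y* = (2.75, 0, 1.25).
  dual value b^T y* = 28.5.
Strong duality: c^T x* = b^T y*. Confirmed.

28.5


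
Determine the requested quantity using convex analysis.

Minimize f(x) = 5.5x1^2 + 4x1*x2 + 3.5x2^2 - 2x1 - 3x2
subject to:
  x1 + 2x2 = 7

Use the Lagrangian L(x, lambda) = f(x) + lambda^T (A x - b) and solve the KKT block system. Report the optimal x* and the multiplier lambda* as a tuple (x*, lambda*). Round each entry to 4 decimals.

Form the Lagrangian:
  L(x, lambda) = (1/2) x^T Q x + c^T x + lambda^T (A x - b)
Stationarity (grad_x L = 0): Q x + c + A^T lambda = 0.
Primal feasibility: A x = b.

This gives the KKT block system:
  [ Q   A^T ] [ x     ]   [-c ]
  [ A    0  ] [ lambda ] = [ b ]

Solving the linear system:
  x*      = (-0.1429, 3.5714)
  lambda* = (-10.7143)
  f(x*)   = 32.2857

x* = (-0.1429, 3.5714), lambda* = (-10.7143)


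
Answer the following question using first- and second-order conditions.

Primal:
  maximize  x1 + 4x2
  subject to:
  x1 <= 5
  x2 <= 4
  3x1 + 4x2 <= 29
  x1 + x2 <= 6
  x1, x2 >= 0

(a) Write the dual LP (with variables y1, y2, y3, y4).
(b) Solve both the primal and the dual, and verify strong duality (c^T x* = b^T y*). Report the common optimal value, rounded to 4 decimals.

The standard primal-dual pair for 'max c^T x s.t. A x <= b, x >= 0' is:
  Dual:  min b^T y  s.t.  A^T y >= c,  y >= 0.

So the dual LP is:
  minimize  5y1 + 4y2 + 29y3 + 6y4
  subject to:
    y1 + 3y3 + y4 >= 1
    y2 + 4y3 + y4 >= 4
    y1, y2, y3, y4 >= 0

Solving the primal: x* = (2, 4).
  primal value c^T x* = 18.
Solving the dual: y* = (0, 3, 0, 1).
  dual value b^T y* = 18.
Strong duality: c^T x* = b^T y*. Confirmed.

18


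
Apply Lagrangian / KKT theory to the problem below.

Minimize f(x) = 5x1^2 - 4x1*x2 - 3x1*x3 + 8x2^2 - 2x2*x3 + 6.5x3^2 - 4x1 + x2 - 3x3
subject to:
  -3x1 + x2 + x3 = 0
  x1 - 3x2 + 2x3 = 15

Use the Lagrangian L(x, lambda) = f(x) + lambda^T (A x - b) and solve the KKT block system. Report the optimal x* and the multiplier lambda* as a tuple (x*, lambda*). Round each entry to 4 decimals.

Form the Lagrangian:
  L(x, lambda) = (1/2) x^T Q x + c^T x + lambda^T (A x - b)
Stationarity (grad_x L = 0): Q x + c + A^T lambda = 0.
Primal feasibility: A x = b.

This gives the KKT block system:
  [ Q   A^T ] [ x     ]   [-c ]
  [ A    0  ] [ lambda ] = [ b ]

Solving the linear system:
  x*      = (0.1783, -2.7504, 3.2852)
  lambda* = (-6.6881, -18.9929)
  f(x*)   = 135.787

x* = (0.1783, -2.7504, 3.2852), lambda* = (-6.6881, -18.9929)


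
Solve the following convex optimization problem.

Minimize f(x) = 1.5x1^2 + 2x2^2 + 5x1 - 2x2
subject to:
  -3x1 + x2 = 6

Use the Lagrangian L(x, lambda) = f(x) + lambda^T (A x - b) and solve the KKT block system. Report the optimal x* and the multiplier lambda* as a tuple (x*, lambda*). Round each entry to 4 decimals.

Form the Lagrangian:
  L(x, lambda) = (1/2) x^T Q x + c^T x + lambda^T (A x - b)
Stationarity (grad_x L = 0): Q x + c + A^T lambda = 0.
Primal feasibility: A x = b.

This gives the KKT block system:
  [ Q   A^T ] [ x     ]   [-c ]
  [ A    0  ] [ lambda ] = [ b ]

Solving the linear system:
  x*      = (-1.8205, 0.5385)
  lambda* = (-0.1538)
  f(x*)   = -4.6282

x* = (-1.8205, 0.5385), lambda* = (-0.1538)


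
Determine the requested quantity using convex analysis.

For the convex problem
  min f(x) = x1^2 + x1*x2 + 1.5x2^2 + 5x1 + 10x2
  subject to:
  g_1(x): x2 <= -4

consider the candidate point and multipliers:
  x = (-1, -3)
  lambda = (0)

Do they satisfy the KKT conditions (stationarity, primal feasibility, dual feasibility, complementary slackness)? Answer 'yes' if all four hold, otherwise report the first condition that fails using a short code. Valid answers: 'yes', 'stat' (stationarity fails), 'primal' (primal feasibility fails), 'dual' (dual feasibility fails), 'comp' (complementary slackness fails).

Gradient of f: grad f(x) = Q x + c = (0, 0)
Constraint values g_i(x) = a_i^T x - b_i:
  g_1((-1, -3)) = 1
Stationarity residual: grad f(x) + sum_i lambda_i a_i = (0, 0)
  -> stationarity OK
Primal feasibility (all g_i <= 0): FAILS
Dual feasibility (all lambda_i >= 0): OK
Complementary slackness (lambda_i * g_i(x) = 0 for all i): OK

Verdict: the first failing condition is primal_feasibility -> primal.

primal


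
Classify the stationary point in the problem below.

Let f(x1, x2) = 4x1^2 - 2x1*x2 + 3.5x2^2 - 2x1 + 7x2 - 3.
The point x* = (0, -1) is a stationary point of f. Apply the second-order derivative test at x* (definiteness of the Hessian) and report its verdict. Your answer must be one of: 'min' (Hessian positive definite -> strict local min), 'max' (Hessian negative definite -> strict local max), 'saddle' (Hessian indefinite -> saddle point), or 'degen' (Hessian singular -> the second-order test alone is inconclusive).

Compute the Hessian H = grad^2 f:
  H = [[8, -2], [-2, 7]]
Verify stationarity: grad f(x*) = H x* + g = (0, 0).
Eigenvalues of H: 5.4384, 9.5616.
Both eigenvalues > 0, so H is positive definite -> x* is a strict local min.

min


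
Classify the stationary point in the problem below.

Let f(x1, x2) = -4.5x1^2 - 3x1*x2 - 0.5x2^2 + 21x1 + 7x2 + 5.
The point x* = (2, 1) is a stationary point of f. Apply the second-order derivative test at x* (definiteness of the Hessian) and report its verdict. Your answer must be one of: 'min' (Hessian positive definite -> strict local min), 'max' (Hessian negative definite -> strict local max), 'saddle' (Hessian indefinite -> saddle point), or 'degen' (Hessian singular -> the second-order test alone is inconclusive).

Compute the Hessian H = grad^2 f:
  H = [[-9, -3], [-3, -1]]
Verify stationarity: grad f(x*) = H x* + g = (0, 0).
Eigenvalues of H: -10, 0.
H has a zero eigenvalue (singular; negative semidefinite but not definite), so H is neither positive definite, negative definite, nor indefinite. The second-order test alone is inconclusive -> degen.
(Indeed, f is constant along the null direction of H through x*, so x* is not a strict local extremum.)

degen


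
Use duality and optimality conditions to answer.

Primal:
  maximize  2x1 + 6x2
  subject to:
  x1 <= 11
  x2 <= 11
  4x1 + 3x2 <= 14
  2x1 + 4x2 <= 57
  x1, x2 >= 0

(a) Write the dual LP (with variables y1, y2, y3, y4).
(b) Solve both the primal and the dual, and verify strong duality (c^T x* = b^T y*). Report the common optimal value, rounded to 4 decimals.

The standard primal-dual pair for 'max c^T x s.t. A x <= b, x >= 0' is:
  Dual:  min b^T y  s.t.  A^T y >= c,  y >= 0.

So the dual LP is:
  minimize  11y1 + 11y2 + 14y3 + 57y4
  subject to:
    y1 + 4y3 + 2y4 >= 2
    y2 + 3y3 + 4y4 >= 6
    y1, y2, y3, y4 >= 0

Solving the primal: x* = (0, 4.6667).
  primal value c^T x* = 28.
Solving the dual: y* = (0, 0, 2, 0).
  dual value b^T y* = 28.
Strong duality: c^T x* = b^T y*. Confirmed.

28


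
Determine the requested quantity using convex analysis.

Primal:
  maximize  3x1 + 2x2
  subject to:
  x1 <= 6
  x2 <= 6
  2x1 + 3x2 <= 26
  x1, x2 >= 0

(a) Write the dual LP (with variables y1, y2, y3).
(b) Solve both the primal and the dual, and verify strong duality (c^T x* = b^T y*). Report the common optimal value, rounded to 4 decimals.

The standard primal-dual pair for 'max c^T x s.t. A x <= b, x >= 0' is:
  Dual:  min b^T y  s.t.  A^T y >= c,  y >= 0.

So the dual LP is:
  minimize  6y1 + 6y2 + 26y3
  subject to:
    y1 + 2y3 >= 3
    y2 + 3y3 >= 2
    y1, y2, y3 >= 0

Solving the primal: x* = (6, 4.6667).
  primal value c^T x* = 27.3333.
Solving the dual: y* = (1.6667, 0, 0.6667).
  dual value b^T y* = 27.3333.
Strong duality: c^T x* = b^T y*. Confirmed.

27.3333


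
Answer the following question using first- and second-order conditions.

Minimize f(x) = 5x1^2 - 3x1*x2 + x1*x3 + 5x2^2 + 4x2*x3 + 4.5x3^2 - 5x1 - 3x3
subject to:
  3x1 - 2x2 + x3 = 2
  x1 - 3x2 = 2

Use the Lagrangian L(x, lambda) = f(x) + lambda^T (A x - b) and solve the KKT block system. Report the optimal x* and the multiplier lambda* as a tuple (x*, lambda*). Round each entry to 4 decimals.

Form the Lagrangian:
  L(x, lambda) = (1/2) x^T Q x + c^T x + lambda^T (A x - b)
Stationarity (grad_x L = 0): Q x + c + A^T lambda = 0.
Primal feasibility: A x = b.

This gives the KKT block system:
  [ Q   A^T ] [ x     ]   [-c ]
  [ A    0  ] [ lambda ] = [ b ]

Solving the linear system:
  x*      = (0.0941, -0.6353, 0.4471)
  lambda* = (1.4235, -2.5647)
  f(x*)   = 0.2353

x* = (0.0941, -0.6353, 0.4471), lambda* = (1.4235, -2.5647)


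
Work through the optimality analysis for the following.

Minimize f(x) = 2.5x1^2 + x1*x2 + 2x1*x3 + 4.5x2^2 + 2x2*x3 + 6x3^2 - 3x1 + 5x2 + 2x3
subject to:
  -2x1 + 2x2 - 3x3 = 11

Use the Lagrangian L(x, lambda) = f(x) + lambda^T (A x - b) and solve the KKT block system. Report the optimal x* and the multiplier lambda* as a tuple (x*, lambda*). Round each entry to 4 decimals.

Form the Lagrangian:
  L(x, lambda) = (1/2) x^T Q x + c^T x + lambda^T (A x - b)
Stationarity (grad_x L = 0): Q x + c + A^T lambda = 0.
Primal feasibility: A x = b.

This gives the KKT block system:
  [ Q   A^T ] [ x     ]   [-c ]
  [ A    0  ] [ lambda ] = [ b ]

Solving the linear system:
  x*      = (-1.5139, 1.3984, -1.7251)
  lambda* = (-6.3108)
  f(x*)   = 38.751

x* = (-1.5139, 1.3984, -1.7251), lambda* = (-6.3108)


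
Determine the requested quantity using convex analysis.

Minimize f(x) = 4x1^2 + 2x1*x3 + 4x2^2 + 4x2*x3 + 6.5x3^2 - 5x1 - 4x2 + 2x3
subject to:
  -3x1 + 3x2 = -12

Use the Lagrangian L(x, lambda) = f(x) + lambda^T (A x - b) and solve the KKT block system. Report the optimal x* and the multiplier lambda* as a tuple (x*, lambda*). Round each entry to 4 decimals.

Form the Lagrangian:
  L(x, lambda) = (1/2) x^T Q x + c^T x + lambda^T (A x - b)
Stationarity (grad_x L = 0): Q x + c + A^T lambda = 0.
Primal feasibility: A x = b.

This gives the KKT block system:
  [ Q   A^T ] [ x     ]   [-c ]
  [ A    0  ] [ lambda ] = [ b ]

Solving the linear system:
  x*      = (2.6105, -1.3895, -0.1279)
  lambda* = (5.2093)
  f(x*)   = 27.3808

x* = (2.6105, -1.3895, -0.1279), lambda* = (5.2093)


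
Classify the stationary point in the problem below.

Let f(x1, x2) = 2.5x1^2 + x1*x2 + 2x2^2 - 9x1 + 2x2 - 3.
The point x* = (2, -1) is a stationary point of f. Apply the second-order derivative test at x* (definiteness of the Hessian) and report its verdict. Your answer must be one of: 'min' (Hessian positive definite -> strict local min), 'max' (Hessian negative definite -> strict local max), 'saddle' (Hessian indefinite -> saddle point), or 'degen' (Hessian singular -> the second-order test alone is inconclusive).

Compute the Hessian H = grad^2 f:
  H = [[5, 1], [1, 4]]
Verify stationarity: grad f(x*) = H x* + g = (0, 0).
Eigenvalues of H: 3.382, 5.618.
Both eigenvalues > 0, so H is positive definite -> x* is a strict local min.

min


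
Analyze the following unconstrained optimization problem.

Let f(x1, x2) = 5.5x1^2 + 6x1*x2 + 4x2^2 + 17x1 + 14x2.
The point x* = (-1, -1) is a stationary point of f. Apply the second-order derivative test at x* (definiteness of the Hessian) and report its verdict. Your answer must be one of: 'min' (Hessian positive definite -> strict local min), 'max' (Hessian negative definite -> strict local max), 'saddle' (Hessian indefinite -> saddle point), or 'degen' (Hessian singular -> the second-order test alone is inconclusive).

Compute the Hessian H = grad^2 f:
  H = [[11, 6], [6, 8]]
Verify stationarity: grad f(x*) = H x* + g = (0, 0).
Eigenvalues of H: 3.3153, 15.6847.
Both eigenvalues > 0, so H is positive definite -> x* is a strict local min.

min


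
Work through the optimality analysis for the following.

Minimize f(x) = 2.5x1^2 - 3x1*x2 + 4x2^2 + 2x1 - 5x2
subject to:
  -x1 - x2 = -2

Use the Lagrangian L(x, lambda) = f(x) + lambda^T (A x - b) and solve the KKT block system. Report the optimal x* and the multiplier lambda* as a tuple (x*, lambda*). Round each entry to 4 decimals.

Form the Lagrangian:
  L(x, lambda) = (1/2) x^T Q x + c^T x + lambda^T (A x - b)
Stationarity (grad_x L = 0): Q x + c + A^T lambda = 0.
Primal feasibility: A x = b.

This gives the KKT block system:
  [ Q   A^T ] [ x     ]   [-c ]
  [ A    0  ] [ lambda ] = [ b ]

Solving the linear system:
  x*      = (0.7895, 1.2105)
  lambda* = (2.3158)
  f(x*)   = 0.0789

x* = (0.7895, 1.2105), lambda* = (2.3158)


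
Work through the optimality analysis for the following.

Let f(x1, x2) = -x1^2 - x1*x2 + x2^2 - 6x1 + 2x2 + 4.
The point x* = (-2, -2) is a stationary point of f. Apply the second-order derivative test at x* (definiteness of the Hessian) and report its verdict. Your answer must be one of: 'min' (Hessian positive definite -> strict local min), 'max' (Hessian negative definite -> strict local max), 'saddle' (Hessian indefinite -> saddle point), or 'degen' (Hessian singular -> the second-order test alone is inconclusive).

Compute the Hessian H = grad^2 f:
  H = [[-2, -1], [-1, 2]]
Verify stationarity: grad f(x*) = H x* + g = (0, 0).
Eigenvalues of H: -2.2361, 2.2361.
Eigenvalues have mixed signs, so H is indefinite -> x* is a saddle point.

saddle


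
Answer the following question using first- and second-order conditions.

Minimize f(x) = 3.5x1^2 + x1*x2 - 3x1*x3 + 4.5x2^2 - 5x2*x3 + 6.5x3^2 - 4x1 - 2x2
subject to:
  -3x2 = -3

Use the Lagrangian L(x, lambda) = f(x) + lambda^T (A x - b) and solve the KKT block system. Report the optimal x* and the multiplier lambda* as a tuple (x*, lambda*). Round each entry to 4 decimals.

Form the Lagrangian:
  L(x, lambda) = (1/2) x^T Q x + c^T x + lambda^T (A x - b)
Stationarity (grad_x L = 0): Q x + c + A^T lambda = 0.
Primal feasibility: A x = b.

This gives the KKT block system:
  [ Q   A^T ] [ x     ]   [-c ]
  [ A    0  ] [ lambda ] = [ b ]

Solving the linear system:
  x*      = (0.6585, 1, 0.5366)
  lambda* = (1.6585)
  f(x*)   = 0.1707

x* = (0.6585, 1, 0.5366), lambda* = (1.6585)


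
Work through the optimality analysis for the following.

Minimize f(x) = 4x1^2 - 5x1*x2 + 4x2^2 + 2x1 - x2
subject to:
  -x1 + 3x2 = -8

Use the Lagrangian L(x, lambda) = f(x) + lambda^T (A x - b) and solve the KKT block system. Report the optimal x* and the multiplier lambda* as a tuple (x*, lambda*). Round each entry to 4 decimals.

Form the Lagrangian:
  L(x, lambda) = (1/2) x^T Q x + c^T x + lambda^T (A x - b)
Stationarity (grad_x L = 0): Q x + c + A^T lambda = 0.
Primal feasibility: A x = b.

This gives the KKT block system:
  [ Q   A^T ] [ x     ]   [-c ]
  [ A    0  ] [ lambda ] = [ b ]

Solving the linear system:
  x*      = (-1.42, -3.14)
  lambda* = (6.34)
  f(x*)   = 25.51

x* = (-1.42, -3.14), lambda* = (6.34)


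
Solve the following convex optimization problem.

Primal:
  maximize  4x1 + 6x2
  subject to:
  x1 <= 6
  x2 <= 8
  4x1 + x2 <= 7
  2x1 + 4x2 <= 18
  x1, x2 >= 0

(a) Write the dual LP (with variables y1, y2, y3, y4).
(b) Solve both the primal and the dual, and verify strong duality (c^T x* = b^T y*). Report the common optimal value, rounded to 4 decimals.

The standard primal-dual pair for 'max c^T x s.t. A x <= b, x >= 0' is:
  Dual:  min b^T y  s.t.  A^T y >= c,  y >= 0.

So the dual LP is:
  minimize  6y1 + 8y2 + 7y3 + 18y4
  subject to:
    y1 + 4y3 + 2y4 >= 4
    y2 + y3 + 4y4 >= 6
    y1, y2, y3, y4 >= 0

Solving the primal: x* = (0.7143, 4.1429).
  primal value c^T x* = 27.7143.
Solving the dual: y* = (0, 0, 0.2857, 1.4286).
  dual value b^T y* = 27.7143.
Strong duality: c^T x* = b^T y*. Confirmed.

27.7143


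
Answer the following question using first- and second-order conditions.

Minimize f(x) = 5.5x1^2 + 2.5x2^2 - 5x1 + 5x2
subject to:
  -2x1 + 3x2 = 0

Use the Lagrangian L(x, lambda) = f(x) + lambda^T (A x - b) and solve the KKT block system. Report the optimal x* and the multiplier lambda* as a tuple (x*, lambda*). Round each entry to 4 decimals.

Form the Lagrangian:
  L(x, lambda) = (1/2) x^T Q x + c^T x + lambda^T (A x - b)
Stationarity (grad_x L = 0): Q x + c + A^T lambda = 0.
Primal feasibility: A x = b.

This gives the KKT block system:
  [ Q   A^T ] [ x     ]   [-c ]
  [ A    0  ] [ lambda ] = [ b ]

Solving the linear system:
  x*      = (0.1261, 0.084)
  lambda* = (-1.8067)
  f(x*)   = -0.105

x* = (0.1261, 0.084), lambda* = (-1.8067)


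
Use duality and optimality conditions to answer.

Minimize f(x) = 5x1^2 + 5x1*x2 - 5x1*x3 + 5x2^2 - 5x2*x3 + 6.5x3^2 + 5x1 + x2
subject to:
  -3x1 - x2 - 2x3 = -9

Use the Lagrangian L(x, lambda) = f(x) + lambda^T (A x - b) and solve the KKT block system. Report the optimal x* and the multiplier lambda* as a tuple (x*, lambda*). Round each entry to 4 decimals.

Form the Lagrangian:
  L(x, lambda) = (1/2) x^T Q x + c^T x + lambda^T (A x - b)
Stationarity (grad_x L = 0): Q x + c + A^T lambda = 0.
Primal feasibility: A x = b.

This gives the KKT block system:
  [ Q   A^T ] [ x     ]   [-c ]
  [ A    0  ] [ lambda ] = [ b ]

Solving the linear system:
  x*      = (1.7609, 0.3927, 1.6623)
  lambda* = (5.4205)
  f(x*)   = 28.9911

x* = (1.7609, 0.3927, 1.6623), lambda* = (5.4205)


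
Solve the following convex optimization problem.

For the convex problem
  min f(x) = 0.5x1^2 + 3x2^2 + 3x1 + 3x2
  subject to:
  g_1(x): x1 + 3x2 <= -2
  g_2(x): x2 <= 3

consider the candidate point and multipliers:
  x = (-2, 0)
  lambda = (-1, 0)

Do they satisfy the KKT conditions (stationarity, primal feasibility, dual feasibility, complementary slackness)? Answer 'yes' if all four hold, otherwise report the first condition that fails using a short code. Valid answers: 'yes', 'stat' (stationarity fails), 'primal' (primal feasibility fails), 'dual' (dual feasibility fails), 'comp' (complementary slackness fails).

Gradient of f: grad f(x) = Q x + c = (1, 3)
Constraint values g_i(x) = a_i^T x - b_i:
  g_1((-2, 0)) = 0
  g_2((-2, 0)) = -3
Stationarity residual: grad f(x) + sum_i lambda_i a_i = (0, 0)
  -> stationarity OK
Primal feasibility (all g_i <= 0): OK
Dual feasibility (all lambda_i >= 0): FAILS
Complementary slackness (lambda_i * g_i(x) = 0 for all i): OK

Verdict: the first failing condition is dual_feasibility -> dual.

dual


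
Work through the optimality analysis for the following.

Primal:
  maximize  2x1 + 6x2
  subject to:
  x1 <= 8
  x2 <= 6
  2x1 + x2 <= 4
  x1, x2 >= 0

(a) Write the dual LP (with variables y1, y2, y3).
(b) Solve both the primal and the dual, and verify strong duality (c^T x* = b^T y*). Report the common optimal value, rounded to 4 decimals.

The standard primal-dual pair for 'max c^T x s.t. A x <= b, x >= 0' is:
  Dual:  min b^T y  s.t.  A^T y >= c,  y >= 0.

So the dual LP is:
  minimize  8y1 + 6y2 + 4y3
  subject to:
    y1 + 2y3 >= 2
    y2 + y3 >= 6
    y1, y2, y3 >= 0

Solving the primal: x* = (0, 4).
  primal value c^T x* = 24.
Solving the dual: y* = (0, 0, 6).
  dual value b^T y* = 24.
Strong duality: c^T x* = b^T y*. Confirmed.

24


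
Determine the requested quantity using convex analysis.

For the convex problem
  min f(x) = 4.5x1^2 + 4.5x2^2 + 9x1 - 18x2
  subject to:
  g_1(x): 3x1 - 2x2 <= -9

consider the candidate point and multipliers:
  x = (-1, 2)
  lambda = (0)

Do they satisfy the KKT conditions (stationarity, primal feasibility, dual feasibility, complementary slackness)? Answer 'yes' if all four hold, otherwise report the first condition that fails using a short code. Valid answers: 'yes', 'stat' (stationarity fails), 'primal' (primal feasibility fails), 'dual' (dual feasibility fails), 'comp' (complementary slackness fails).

Gradient of f: grad f(x) = Q x + c = (0, 0)
Constraint values g_i(x) = a_i^T x - b_i:
  g_1((-1, 2)) = 2
Stationarity residual: grad f(x) + sum_i lambda_i a_i = (0, 0)
  -> stationarity OK
Primal feasibility (all g_i <= 0): FAILS
Dual feasibility (all lambda_i >= 0): OK
Complementary slackness (lambda_i * g_i(x) = 0 for all i): OK

Verdict: the first failing condition is primal_feasibility -> primal.

primal


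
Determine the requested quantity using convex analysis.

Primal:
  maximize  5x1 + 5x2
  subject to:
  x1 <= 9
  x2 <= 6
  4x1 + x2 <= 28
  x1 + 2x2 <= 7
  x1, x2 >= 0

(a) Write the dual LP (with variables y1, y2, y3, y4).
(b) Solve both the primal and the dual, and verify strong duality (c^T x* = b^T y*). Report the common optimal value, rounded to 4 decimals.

The standard primal-dual pair for 'max c^T x s.t. A x <= b, x >= 0' is:
  Dual:  min b^T y  s.t.  A^T y >= c,  y >= 0.

So the dual LP is:
  minimize  9y1 + 6y2 + 28y3 + 7y4
  subject to:
    y1 + 4y3 + y4 >= 5
    y2 + y3 + 2y4 >= 5
    y1, y2, y3, y4 >= 0

Solving the primal: x* = (7, 0).
  primal value c^T x* = 35.
Solving the dual: y* = (0, 0, 0, 5).
  dual value b^T y* = 35.
Strong duality: c^T x* = b^T y*. Confirmed.

35


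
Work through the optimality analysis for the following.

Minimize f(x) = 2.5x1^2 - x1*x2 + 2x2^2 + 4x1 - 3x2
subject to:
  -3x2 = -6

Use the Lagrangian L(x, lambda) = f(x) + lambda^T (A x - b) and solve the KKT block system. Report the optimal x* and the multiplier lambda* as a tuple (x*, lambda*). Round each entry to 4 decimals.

Form the Lagrangian:
  L(x, lambda) = (1/2) x^T Q x + c^T x + lambda^T (A x - b)
Stationarity (grad_x L = 0): Q x + c + A^T lambda = 0.
Primal feasibility: A x = b.

This gives the KKT block system:
  [ Q   A^T ] [ x     ]   [-c ]
  [ A    0  ] [ lambda ] = [ b ]

Solving the linear system:
  x*      = (-0.4, 2)
  lambda* = (1.8)
  f(x*)   = 1.6

x* = (-0.4, 2), lambda* = (1.8)


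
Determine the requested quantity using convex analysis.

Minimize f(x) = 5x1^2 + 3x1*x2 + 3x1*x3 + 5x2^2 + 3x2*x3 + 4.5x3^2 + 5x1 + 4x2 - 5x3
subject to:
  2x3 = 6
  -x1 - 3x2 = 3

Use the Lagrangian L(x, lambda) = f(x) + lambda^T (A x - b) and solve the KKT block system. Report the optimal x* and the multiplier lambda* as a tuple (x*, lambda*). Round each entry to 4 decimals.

Form the Lagrangian:
  L(x, lambda) = (1/2) x^T Q x + c^T x + lambda^T (A x - b)
Stationarity (grad_x L = 0): Q x + c + A^T lambda = 0.
Primal feasibility: A x = b.

This gives the KKT block system:
  [ Q   A^T ] [ x     ]   [-c ]
  [ A    0  ] [ lambda ] = [ b ]

Solving the linear system:
  x*      = (-1.0976, -0.6341, 3)
  lambda* = (-8.4024, 1.122)
  f(x*)   = 12.0122

x* = (-1.0976, -0.6341, 3), lambda* = (-8.4024, 1.122)


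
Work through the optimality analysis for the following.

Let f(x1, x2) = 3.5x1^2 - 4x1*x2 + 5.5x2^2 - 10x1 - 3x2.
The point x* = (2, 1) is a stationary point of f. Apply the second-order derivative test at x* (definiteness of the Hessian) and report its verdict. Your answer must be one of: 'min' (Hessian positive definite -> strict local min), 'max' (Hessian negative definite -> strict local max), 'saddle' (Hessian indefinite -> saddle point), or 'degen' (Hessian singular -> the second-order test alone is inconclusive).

Compute the Hessian H = grad^2 f:
  H = [[7, -4], [-4, 11]]
Verify stationarity: grad f(x*) = H x* + g = (0, 0).
Eigenvalues of H: 4.5279, 13.4721.
Both eigenvalues > 0, so H is positive definite -> x* is a strict local min.

min


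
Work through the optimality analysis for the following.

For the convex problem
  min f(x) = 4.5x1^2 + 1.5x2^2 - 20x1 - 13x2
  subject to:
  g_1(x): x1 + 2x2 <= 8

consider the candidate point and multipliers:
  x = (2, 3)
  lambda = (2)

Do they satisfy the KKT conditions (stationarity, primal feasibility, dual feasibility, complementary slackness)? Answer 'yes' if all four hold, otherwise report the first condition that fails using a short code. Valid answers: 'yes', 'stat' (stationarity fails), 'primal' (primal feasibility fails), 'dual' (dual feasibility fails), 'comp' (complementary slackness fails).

Gradient of f: grad f(x) = Q x + c = (-2, -4)
Constraint values g_i(x) = a_i^T x - b_i:
  g_1((2, 3)) = 0
Stationarity residual: grad f(x) + sum_i lambda_i a_i = (0, 0)
  -> stationarity OK
Primal feasibility (all g_i <= 0): OK
Dual feasibility (all lambda_i >= 0): OK
Complementary slackness (lambda_i * g_i(x) = 0 for all i): OK

Verdict: yes, KKT holds.

yes


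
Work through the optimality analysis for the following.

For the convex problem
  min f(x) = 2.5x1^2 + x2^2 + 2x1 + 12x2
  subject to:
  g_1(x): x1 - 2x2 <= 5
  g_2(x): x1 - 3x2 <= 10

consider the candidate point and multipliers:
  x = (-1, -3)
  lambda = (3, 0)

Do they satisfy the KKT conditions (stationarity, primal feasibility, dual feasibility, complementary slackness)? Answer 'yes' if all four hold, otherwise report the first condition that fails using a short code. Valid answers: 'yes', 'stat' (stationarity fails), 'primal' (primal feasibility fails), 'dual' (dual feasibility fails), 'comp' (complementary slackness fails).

Gradient of f: grad f(x) = Q x + c = (-3, 6)
Constraint values g_i(x) = a_i^T x - b_i:
  g_1((-1, -3)) = 0
  g_2((-1, -3)) = -2
Stationarity residual: grad f(x) + sum_i lambda_i a_i = (0, 0)
  -> stationarity OK
Primal feasibility (all g_i <= 0): OK
Dual feasibility (all lambda_i >= 0): OK
Complementary slackness (lambda_i * g_i(x) = 0 for all i): OK

Verdict: yes, KKT holds.

yes
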